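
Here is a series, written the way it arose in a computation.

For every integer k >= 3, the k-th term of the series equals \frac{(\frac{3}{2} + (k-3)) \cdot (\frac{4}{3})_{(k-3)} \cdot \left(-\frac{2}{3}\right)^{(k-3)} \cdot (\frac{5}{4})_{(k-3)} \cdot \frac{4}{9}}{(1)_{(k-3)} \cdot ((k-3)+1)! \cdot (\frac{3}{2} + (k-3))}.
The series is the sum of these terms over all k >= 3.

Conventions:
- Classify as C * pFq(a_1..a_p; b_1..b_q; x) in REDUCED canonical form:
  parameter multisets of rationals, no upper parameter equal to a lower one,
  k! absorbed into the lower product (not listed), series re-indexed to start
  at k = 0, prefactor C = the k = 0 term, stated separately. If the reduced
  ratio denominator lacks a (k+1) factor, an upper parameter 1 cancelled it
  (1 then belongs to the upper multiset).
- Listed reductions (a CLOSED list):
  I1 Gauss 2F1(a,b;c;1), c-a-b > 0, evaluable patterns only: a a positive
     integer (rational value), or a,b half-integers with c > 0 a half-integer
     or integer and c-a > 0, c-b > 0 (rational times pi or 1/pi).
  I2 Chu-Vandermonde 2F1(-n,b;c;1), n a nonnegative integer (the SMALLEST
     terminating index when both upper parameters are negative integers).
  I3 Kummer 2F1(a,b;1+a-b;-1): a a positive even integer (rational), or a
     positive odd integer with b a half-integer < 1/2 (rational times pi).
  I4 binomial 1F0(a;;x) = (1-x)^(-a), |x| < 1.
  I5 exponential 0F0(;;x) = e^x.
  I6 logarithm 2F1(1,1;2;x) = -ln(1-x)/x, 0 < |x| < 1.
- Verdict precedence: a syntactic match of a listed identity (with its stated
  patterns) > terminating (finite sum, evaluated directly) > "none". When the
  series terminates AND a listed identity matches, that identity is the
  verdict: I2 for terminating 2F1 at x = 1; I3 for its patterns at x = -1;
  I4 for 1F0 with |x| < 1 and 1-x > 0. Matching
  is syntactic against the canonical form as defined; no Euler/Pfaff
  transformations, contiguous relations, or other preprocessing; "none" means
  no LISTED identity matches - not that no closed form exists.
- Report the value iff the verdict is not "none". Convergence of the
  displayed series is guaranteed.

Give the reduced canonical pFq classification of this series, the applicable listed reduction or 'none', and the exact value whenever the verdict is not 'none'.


Reduced: x = -\frac{2}{3}, 2F1, upper = {\frac{5}{4}, \frac{4}{3}}, lower = {2}, C = \frac{4}{9}. Verdict: none. No listed pattern accepts 2F1(\frac{5}{4}, \frac{4}{3}; 2; -\frac{2}{3}).

The tell: x = -\frac{2}{3} and the denominator's factorial ratio (prefactor 4/9) is a lower Pochhammer.
Consecutive-term ratio: r(k) = -\frac{2}{3} * (k+\frac{5}{4}) (k+\frac{4}{3}) / [(k+2) (k+1)] - rational in k, leading ratio -\frac{2}{3}; with t_0 = \frac{4}{9}, classification follows.


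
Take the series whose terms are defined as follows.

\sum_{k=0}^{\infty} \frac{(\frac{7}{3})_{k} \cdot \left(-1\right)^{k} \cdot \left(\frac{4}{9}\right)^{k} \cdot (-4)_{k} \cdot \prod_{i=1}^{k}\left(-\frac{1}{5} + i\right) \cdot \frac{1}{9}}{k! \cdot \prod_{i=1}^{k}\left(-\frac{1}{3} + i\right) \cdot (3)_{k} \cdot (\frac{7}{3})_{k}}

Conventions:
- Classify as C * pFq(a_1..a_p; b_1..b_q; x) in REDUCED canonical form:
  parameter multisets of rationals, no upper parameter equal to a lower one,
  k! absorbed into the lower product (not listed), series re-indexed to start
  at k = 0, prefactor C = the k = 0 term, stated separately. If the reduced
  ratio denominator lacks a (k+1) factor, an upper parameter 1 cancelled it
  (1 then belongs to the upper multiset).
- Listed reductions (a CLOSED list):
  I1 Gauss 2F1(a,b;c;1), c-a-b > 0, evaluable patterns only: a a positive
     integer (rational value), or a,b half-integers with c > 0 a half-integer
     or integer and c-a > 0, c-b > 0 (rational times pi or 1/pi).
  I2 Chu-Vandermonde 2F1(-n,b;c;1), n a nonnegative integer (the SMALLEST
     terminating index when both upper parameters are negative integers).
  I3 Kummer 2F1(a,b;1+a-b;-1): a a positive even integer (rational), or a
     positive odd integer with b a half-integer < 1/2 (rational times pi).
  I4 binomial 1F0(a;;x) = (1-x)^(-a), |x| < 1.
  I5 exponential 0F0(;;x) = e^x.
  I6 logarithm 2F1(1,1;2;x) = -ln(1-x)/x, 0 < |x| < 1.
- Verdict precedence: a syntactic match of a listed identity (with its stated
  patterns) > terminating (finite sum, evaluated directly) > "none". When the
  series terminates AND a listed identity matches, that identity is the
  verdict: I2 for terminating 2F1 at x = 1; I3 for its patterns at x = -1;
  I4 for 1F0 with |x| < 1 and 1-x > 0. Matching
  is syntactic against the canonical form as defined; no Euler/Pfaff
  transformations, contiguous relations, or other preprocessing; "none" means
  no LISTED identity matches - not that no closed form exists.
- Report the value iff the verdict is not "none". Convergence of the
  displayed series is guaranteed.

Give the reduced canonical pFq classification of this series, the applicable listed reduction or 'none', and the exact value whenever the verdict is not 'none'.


This is \frac{1}{9} * 2F2(-4, \frac{4}{5}; \frac{2}{3}, 3; -\frac{4}{9}) in reduced canonical form. Verdict: terminating - upper -4 stops the sum at k = 4; the 5 terms are added exactly. Hence: \frac{25716883}{125296875}.

The tell: from the first term \frac{1}{9}: the parameter 7/3 appears in both the upper and lower lists and cancels.
Adjacent-term ratio: r(k) = -\frac{4}{9} * (k-4) (k+\frac{4}{5}) / [(k+\frac{2}{3}) (k+3) (k+1)] - rational in k, leading ratio -\frac{4}{9}; with t_0 = \frac{1}{9}, classification follows.


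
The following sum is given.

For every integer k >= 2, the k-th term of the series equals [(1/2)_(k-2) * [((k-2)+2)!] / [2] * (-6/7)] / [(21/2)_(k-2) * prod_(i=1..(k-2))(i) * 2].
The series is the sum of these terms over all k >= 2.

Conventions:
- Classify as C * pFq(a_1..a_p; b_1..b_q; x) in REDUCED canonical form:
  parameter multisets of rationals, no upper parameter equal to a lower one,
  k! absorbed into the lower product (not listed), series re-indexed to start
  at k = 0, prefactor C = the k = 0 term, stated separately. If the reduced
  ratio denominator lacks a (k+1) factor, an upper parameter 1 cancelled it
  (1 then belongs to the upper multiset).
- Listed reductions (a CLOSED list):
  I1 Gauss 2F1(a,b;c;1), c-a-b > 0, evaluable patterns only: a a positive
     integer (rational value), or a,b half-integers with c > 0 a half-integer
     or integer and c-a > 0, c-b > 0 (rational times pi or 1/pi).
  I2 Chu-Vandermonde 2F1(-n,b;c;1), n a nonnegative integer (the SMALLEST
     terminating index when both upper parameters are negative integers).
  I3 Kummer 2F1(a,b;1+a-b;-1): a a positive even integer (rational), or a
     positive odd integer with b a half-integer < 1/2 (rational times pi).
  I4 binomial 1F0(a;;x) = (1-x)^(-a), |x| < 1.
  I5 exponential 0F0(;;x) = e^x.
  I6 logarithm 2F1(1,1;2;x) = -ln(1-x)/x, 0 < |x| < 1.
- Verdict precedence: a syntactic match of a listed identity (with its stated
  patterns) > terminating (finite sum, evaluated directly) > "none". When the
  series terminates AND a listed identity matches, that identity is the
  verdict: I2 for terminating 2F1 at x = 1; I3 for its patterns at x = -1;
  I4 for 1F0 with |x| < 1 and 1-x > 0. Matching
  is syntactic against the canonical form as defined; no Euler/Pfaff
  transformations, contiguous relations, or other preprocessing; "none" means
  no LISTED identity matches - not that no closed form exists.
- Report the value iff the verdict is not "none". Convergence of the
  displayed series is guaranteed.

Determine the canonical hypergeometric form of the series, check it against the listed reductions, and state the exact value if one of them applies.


With C = -3/7: the canonical form is 2F1(1/2, 3; 21/2; 1). Verdict: the Gauss summation I1 fires (x = 1: the Gamma ratio telescopes since c-a-b = 7 > 0 and a = 3 in Z>0). Its exact value is -1615/3136.

First insight: from the first term -3/7: the factorial ratio (C = -3/7) (k+a-1)!/(a-1)! is a rising factorial (a)_k.
Step ratio: r(k) = 1 * (k+1/2) (k+3) / [(k+21/2) (k+1)] - rational in k, leading ratio 1; with t_0 = -3/7, classification follows.


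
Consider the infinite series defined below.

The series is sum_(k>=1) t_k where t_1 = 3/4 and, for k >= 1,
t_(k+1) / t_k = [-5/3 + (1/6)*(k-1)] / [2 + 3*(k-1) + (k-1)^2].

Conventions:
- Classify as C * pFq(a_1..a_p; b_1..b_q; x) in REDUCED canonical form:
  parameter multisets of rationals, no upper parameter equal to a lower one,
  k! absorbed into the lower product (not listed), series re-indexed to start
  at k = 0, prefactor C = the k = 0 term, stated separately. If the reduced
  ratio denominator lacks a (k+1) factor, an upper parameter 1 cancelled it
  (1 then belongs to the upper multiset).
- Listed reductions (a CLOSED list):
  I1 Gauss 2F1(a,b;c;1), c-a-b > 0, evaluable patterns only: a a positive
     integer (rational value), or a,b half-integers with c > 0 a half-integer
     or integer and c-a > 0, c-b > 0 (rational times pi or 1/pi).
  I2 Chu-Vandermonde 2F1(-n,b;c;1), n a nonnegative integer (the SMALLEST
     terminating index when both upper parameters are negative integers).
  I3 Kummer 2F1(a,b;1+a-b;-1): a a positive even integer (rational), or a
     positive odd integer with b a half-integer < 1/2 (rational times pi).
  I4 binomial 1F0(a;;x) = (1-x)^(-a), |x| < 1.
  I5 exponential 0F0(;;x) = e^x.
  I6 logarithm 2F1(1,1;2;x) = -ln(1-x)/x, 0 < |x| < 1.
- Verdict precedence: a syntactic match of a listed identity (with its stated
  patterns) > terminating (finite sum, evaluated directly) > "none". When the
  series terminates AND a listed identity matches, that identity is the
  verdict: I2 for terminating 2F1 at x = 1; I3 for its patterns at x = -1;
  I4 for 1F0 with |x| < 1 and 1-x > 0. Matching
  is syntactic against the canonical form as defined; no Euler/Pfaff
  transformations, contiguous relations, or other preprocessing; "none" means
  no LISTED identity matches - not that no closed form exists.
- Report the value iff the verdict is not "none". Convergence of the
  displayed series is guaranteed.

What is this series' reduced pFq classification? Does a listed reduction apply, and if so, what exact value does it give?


x = 1/6 here; the reduced form reads 1F1, upper {-10}, lower {2}, C = 3/4. Verdict: terminating at k = 10: the factor (-10)_k kills every later term; summing the 11 survivors is exact. Exact value: 852387968032261/3218155005542400.

First insight: with t_0 = 3/4, factor the ratio over Q (C = 3/4): negated roots = parameters.
Adjacent-term ratio: r(k) = (1/6) * (k-10) / [(k+2) (k+1)] - rational in k. x = (1/6); t_0 = 3/4; negate the roots.


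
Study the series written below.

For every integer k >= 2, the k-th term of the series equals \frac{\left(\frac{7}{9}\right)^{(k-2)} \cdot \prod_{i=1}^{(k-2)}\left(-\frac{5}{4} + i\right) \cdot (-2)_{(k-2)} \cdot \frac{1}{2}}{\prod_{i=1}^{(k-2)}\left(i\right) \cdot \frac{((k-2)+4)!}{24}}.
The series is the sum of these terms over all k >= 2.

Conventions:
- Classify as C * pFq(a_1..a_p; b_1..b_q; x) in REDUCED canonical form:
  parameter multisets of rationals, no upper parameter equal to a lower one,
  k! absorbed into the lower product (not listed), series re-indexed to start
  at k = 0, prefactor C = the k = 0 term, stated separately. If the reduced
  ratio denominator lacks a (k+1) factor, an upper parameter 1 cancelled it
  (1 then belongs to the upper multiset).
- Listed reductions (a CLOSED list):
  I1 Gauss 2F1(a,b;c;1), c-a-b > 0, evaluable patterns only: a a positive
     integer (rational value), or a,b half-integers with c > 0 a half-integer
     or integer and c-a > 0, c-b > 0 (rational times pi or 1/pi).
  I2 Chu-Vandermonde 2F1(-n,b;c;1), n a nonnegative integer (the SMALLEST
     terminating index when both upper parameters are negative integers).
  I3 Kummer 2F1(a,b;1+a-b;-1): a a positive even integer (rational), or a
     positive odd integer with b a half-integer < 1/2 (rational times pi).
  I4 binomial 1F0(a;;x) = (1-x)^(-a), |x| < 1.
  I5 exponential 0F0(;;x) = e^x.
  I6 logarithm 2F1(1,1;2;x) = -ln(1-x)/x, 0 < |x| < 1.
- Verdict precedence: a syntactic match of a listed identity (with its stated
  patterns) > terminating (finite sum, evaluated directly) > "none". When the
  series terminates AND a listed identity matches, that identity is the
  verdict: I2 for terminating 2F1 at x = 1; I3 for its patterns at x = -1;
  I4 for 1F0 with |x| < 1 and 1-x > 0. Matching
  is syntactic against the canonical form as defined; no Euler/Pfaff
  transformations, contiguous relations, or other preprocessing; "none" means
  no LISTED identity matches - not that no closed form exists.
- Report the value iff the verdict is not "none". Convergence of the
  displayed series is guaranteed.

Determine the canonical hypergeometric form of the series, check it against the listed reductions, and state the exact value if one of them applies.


Prefactor \frac{1}{2}, argument \frac{7}{9}: 2F1 with upper {-2, -\frac{1}{4}} over lower {5}. Verdict: terminating - upper parameter -2 makes this a finite sum (last index 2), evaluated exactly. Value: \frac{13919}{25920}.

Key observation: with t_0 = \frac{1}{2}, the product of the first k integers (prefactor 1/2) is k!.
Ratio: r(k) = \frac{7}{9} * (k-2) (k-\frac{1}{4}) / [(k+5) (k+1)] - poly over poly, x = \frac{7}{9} from leading terms; C = \frac{1}{2} at k = 0.


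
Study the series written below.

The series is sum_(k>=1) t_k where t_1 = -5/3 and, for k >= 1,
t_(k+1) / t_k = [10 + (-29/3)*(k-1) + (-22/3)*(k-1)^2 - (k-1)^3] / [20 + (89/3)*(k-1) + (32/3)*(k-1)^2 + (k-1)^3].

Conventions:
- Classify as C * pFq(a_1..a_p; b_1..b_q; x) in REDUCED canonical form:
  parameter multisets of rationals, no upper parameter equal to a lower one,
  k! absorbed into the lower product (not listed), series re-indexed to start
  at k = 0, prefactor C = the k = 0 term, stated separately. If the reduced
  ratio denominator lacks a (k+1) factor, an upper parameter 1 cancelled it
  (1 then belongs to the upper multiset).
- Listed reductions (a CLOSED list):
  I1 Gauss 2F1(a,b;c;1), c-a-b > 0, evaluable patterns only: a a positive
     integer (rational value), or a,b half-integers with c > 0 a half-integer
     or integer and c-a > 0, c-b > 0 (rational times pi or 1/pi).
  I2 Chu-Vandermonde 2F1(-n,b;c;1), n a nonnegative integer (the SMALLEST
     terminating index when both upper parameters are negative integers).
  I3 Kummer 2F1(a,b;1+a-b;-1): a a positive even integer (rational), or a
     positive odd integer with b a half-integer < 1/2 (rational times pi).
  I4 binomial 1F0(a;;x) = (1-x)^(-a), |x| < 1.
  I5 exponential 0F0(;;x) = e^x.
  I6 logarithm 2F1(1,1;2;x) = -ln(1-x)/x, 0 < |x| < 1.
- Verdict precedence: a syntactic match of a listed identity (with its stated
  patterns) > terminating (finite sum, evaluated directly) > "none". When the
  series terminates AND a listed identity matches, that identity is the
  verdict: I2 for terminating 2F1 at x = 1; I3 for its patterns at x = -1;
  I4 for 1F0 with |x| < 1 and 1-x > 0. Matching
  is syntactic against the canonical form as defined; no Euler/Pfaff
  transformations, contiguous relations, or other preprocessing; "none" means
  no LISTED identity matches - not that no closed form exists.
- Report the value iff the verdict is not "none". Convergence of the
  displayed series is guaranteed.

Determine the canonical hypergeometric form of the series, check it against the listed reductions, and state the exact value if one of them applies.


The tell: x = (-1) and roots of the ratio polynomials (C = -5/3, x = -1) are the negated parameters.
Term ratio: r(k) = (-1) * (k-2/3) (k+5) / [(k+20/3) (k+1)] - rational in k. x = (-1); t_0 = -5/3; negate the roots.

Classification (C = -5/3): 2F1 with upper {-2/3, 5}, lower {20/3}, argument x = -1. Verdict: none (x = -1): each listed identity misses the multisets {-2/3, 5} ; {20/3}.


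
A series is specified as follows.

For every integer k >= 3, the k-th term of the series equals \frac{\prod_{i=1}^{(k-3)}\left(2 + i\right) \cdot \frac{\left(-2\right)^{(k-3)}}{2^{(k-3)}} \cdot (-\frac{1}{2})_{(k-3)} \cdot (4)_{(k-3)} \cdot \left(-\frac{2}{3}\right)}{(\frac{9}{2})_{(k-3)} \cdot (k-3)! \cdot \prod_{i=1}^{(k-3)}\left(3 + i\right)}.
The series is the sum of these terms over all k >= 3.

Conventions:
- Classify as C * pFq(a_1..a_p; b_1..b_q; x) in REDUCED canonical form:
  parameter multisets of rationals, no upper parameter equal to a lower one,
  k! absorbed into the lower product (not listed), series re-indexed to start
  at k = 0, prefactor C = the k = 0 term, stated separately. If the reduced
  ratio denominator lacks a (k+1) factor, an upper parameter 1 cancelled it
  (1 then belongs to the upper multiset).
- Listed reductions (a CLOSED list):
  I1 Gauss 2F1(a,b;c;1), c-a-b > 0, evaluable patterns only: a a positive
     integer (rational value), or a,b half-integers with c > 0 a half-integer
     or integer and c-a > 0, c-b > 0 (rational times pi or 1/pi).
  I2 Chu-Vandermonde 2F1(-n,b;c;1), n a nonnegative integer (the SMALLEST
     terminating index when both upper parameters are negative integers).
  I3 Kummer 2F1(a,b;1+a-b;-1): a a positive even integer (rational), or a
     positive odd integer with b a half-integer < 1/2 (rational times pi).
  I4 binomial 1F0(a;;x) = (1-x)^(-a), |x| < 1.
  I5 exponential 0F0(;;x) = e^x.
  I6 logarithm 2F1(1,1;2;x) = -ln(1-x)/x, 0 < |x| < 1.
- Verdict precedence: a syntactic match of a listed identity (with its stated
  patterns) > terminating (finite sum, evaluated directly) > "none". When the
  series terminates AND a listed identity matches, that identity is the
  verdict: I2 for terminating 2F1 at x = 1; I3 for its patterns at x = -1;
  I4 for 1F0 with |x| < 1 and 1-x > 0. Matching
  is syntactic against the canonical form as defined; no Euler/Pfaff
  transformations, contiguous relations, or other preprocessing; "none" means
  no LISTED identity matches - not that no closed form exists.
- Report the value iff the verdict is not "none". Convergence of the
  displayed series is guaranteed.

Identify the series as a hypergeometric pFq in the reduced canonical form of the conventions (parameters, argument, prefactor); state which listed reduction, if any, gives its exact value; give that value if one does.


With C = -\frac{2}{3}: the canonical form is 2F1(-\frac{1}{2}, 3; \frac{9}{2}; -1). Verdict: the Kummer evaluation I3 matches (x = -1; c = \frac{9}{2} equals 1+a-b for upper {-\frac{1}{2}, 3}: listed pattern). Its exact value is \left(-\frac{35}{128}\right) \cdot \pi.

The tell: t_0 = -\frac{2}{3} here, and the running product (C = -2/3) telescopes to a rising factorial.
Adjacent-term ratio: r(k) = -1 * (k-\frac{1}{2}) (k+3) / [(k+\frac{9}{2}) (k+1)] - rational; roots negated = parameters, x = -1, C = -\frac{2}{3}.


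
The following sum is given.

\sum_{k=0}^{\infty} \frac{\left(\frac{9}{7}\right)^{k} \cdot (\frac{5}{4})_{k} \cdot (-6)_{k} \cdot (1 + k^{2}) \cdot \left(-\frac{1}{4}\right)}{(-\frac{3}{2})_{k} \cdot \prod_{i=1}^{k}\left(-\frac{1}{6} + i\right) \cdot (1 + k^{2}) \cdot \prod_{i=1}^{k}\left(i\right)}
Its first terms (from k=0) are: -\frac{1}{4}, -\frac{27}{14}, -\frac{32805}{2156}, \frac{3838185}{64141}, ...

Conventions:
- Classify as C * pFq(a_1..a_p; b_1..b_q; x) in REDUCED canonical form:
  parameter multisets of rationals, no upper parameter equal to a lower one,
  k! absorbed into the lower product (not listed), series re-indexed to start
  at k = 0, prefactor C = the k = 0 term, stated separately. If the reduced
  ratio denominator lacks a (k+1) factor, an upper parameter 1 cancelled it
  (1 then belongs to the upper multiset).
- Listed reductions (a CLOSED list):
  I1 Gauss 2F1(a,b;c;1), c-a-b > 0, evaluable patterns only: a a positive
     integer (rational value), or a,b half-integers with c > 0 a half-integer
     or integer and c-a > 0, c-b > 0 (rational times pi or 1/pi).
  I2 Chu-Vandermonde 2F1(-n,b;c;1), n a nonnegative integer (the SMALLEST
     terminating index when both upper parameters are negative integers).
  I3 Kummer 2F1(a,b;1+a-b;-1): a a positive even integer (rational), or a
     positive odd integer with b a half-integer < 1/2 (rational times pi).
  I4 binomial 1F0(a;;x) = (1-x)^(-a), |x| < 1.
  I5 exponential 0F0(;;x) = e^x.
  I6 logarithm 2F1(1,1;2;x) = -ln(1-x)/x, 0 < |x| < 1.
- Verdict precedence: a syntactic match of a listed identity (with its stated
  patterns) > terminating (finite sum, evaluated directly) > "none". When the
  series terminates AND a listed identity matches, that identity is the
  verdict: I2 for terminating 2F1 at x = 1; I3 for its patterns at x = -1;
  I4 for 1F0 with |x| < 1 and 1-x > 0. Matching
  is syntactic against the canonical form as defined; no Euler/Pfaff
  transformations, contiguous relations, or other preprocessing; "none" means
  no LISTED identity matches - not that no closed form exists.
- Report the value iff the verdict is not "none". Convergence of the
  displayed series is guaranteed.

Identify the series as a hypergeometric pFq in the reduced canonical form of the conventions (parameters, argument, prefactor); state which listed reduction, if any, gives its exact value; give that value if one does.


Prefactor -\frac{1}{4}, argument \frac{9}{7}: 2F2 with upper {-6, \frac{5}{4}} over lower {-\frac{3}{2}, \frac{5}{6}}. Verdict: terminating - no listed pattern fits, but -6 in the upper list cuts the series at k = 6; direct evaluation. Hence: \frac{4468632669472}{513598474235}.

First insight: t_0 = -\frac{1}{4} here, and striking the common factor k^2 + 1 reduces the term (prefactor -1/4).
Adjacent-term ratio: r(k) = \frac{9}{7} * (k-6) (k+\frac{5}{4}) / [(k-\frac{3}{2}) (k+\frac{5}{6}) (k+1)] ; factor over Q: parameters, x = \frac{9}{7}, and C = -\frac{1}{4}.


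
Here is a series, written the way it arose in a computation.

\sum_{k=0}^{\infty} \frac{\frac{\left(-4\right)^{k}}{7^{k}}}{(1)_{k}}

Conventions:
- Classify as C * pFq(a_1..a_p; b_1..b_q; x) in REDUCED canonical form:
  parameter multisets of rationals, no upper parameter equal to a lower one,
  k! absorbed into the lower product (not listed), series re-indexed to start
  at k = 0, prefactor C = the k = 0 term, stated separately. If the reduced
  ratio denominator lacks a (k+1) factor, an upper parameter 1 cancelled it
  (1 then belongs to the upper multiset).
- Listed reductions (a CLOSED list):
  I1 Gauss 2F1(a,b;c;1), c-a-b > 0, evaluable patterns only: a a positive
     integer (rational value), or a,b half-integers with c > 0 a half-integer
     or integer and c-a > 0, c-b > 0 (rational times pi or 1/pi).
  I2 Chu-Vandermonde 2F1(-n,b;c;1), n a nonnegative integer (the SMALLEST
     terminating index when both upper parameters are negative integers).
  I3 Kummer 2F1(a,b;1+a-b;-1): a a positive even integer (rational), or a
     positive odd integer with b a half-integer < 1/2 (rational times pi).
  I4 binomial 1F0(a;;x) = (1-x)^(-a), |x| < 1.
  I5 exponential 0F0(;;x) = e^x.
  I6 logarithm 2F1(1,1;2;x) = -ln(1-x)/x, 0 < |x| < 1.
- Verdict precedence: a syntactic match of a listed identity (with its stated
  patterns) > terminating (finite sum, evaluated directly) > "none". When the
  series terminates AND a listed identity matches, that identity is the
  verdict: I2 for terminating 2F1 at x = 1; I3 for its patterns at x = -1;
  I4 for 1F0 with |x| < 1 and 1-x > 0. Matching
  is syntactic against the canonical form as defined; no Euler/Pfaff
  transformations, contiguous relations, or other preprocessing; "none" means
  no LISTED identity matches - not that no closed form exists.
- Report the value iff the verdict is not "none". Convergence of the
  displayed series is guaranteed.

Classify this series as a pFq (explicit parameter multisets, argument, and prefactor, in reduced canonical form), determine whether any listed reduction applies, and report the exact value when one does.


Classification (C = 1): 0F0 with upper {-}, lower {-}, argument x = -\frac{4}{7}. Verdict at x = -\frac{4}{7}: exponential (I5) matches (the 0F0 exponential series at x = -\frac{4}{7}). Its exact value is e^{-\frac{4}{7}}.

The tell: from the first term 1: the two geometric factors (prefactor 1) combine into one argument.
Step ratio: r(k) = -\frac{4}{7} * 1 / [(k+1)] - rational in k, leading ratio -\frac{4}{7}; with t_0 = 1, classification follows.


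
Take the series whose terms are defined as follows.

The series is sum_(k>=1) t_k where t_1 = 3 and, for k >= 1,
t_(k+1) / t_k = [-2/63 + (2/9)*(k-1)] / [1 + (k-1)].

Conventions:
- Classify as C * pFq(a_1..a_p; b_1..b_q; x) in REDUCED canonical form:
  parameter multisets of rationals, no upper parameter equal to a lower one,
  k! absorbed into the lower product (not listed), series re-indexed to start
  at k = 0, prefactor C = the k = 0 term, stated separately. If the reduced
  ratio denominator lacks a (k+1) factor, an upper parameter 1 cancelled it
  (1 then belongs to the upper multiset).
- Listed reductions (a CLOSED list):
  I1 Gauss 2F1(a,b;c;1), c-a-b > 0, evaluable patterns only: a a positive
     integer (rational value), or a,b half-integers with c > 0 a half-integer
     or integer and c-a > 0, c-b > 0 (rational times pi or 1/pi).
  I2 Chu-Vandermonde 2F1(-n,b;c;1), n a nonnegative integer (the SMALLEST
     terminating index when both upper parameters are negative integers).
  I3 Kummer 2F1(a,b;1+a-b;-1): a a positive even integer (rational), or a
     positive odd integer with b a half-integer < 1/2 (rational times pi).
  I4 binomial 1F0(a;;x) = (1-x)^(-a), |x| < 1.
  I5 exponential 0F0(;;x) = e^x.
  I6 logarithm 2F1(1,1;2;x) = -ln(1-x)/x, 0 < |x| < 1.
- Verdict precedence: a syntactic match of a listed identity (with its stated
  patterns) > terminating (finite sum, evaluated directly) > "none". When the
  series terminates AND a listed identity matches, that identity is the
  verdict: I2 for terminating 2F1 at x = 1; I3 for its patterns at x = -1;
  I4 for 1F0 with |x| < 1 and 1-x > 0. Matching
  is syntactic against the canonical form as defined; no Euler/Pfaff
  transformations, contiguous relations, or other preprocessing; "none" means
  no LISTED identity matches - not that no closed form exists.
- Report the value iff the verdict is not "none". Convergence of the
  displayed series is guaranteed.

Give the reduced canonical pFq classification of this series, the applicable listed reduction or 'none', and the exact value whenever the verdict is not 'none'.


First insight: t_0 = 3 here, and roots of the ratio polynomials (prefactor 3) are the negated parameters.
Step ratio: r(k) = (2/9) * (k-1/7) / [(k+1)] - rational in k. x = (2/9); t_0 = 3; negate the roots.

Prefactor 3, argument 2/9: 1F0 with upper {-1/7} over lower {-}. Verdict: binomial (I4) fires (the 1F0 binomial series: exponent 1/7, x = 2/9). Value: 3 * (7/9)^(1/7).


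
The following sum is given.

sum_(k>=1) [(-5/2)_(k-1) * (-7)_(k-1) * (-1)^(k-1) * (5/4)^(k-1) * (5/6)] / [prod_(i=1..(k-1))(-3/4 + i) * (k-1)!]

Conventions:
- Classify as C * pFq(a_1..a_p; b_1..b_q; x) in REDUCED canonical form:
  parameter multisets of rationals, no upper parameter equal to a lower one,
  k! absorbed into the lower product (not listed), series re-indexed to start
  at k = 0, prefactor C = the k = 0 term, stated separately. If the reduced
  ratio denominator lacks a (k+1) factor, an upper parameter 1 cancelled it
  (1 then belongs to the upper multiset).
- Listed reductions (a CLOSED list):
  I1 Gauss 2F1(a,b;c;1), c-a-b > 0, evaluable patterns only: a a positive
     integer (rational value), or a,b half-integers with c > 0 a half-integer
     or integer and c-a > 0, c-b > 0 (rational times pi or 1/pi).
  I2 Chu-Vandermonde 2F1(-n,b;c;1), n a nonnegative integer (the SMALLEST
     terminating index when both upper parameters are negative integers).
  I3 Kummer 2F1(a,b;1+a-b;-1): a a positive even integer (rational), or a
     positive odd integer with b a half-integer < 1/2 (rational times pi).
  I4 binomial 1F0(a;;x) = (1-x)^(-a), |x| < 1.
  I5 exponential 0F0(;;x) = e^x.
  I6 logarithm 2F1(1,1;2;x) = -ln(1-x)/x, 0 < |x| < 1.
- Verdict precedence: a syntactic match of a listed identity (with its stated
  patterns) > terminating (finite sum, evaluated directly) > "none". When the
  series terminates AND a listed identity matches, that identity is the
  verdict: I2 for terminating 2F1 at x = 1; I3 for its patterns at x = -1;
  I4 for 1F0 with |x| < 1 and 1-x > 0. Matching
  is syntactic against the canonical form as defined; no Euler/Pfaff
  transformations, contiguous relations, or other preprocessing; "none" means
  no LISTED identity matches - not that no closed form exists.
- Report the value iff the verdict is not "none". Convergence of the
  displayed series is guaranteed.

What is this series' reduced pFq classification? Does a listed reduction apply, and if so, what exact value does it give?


Classification (C = 5/6): 2F1 with upper {-7, -5/2}, lower {1/4}, argument x = -5/4. Verdict: terminating - upper -7 stops the sum at k = 7; the 8 terms are added exactly. Value: 3705605/56576.

The tell: t_0 = 5/6 here, and the lower running product (C = 5/6) is a rising factorial.
Term ratio: r(k) = (-5/4) * (k-7) (k-5/2) / [(k+1/4) (k+1)] - poly over poly, x = (-5/4) from leading terms; C = 5/6 at k = 0.


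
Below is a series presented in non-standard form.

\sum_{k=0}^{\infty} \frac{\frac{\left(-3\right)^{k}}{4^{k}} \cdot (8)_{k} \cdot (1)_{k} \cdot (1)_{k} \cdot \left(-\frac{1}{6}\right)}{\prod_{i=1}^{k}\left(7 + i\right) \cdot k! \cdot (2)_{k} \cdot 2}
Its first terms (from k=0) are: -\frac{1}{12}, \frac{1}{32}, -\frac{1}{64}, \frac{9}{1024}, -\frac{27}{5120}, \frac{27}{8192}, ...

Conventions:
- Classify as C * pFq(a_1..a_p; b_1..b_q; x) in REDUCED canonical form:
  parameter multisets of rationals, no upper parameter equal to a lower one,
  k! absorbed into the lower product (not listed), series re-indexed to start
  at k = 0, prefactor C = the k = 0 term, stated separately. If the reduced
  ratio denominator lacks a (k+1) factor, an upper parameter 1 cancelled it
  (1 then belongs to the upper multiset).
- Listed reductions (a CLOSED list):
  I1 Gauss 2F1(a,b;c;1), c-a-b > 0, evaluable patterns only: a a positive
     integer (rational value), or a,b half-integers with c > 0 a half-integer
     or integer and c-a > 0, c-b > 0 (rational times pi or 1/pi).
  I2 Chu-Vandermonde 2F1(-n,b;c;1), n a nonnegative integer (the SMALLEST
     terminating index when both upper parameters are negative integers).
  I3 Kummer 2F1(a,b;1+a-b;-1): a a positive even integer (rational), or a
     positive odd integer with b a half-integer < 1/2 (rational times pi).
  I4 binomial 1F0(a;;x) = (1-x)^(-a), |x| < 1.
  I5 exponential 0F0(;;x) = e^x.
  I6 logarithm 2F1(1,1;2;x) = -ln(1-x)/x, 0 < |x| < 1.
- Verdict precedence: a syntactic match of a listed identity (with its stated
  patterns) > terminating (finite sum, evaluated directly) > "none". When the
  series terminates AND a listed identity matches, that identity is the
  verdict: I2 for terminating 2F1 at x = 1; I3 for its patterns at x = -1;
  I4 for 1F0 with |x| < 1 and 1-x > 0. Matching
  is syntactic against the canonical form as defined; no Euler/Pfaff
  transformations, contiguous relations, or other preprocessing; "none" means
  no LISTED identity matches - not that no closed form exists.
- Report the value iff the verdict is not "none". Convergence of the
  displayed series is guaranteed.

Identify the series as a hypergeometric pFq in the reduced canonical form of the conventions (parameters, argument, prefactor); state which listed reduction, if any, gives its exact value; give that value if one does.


Classification (C = -\frac{1}{12}): 2F1 with upper {1, 1}, lower {2}, argument x = -\frac{3}{4}. Verdict: logarithm (I6) fires (the logarithm: parameters (1,1;2), x = -\frac{3}{4}). Exact value: \left(-\frac{1}{9}\right) \cdot \ln\left(\frac{7}{4}\right).

Structural cue: with t_0 = -\frac{1}{12}, the constant factors (prefactor -1/12) combine into one prefactor.
Ratio: r(k) = -\frac{3}{4} * (k+1) (k+1) / [(k+2) (k+1)] ; factor over Q: parameters, x = -\frac{3}{4}, and C = -\frac{1}{12}.


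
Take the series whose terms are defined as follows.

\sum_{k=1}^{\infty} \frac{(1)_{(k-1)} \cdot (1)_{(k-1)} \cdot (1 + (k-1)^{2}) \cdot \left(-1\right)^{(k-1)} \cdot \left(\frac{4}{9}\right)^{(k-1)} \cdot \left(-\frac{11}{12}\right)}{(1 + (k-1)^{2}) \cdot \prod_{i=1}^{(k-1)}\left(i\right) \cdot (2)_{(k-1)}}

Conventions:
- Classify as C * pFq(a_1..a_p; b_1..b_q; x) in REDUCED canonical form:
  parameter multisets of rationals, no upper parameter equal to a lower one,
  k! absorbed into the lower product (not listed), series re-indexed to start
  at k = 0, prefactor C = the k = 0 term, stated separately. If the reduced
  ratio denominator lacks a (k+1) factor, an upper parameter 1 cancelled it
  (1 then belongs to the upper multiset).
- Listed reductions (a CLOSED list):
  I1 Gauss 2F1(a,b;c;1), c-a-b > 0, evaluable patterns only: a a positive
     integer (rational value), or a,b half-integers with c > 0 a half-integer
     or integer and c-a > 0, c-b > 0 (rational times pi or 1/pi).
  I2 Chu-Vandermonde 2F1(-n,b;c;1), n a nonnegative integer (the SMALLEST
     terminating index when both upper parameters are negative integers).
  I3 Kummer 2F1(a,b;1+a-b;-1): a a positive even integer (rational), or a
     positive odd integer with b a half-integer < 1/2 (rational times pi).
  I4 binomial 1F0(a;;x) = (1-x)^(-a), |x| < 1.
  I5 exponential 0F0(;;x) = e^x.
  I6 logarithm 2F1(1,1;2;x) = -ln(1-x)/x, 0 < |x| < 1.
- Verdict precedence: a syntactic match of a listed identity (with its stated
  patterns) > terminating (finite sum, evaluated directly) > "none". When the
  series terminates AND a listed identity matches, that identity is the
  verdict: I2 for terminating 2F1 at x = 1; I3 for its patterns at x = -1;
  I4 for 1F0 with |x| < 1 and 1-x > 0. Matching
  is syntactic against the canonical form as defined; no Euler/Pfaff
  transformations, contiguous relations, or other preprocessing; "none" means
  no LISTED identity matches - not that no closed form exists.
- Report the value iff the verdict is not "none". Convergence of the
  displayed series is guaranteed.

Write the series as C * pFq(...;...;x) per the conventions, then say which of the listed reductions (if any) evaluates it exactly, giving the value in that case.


Key observation: t_0 = -\frac{11}{12} here, and the (-1)^k factor (C = -11/12, x = -4/9) folds into the argument's sign.
Ratio: r(k) = -\frac{4}{9} * (k+1) (k+1) / [(k+2) (k+1)] ; factor over Q: parameters, x = -\frac{4}{9}, and C = -\frac{11}{12}.

With C = -\frac{11}{12}: the canonical form is 2F1(1, 1; 2; -\frac{4}{9}). Verdict: the logarithmic series (I6) matches (the logarithm: parameters (1,1;2), x = -\frac{4}{9}). Its exact value is \left(-\frac{33}{16}\right) \cdot \ln\left(\frac{13}{9}\right).


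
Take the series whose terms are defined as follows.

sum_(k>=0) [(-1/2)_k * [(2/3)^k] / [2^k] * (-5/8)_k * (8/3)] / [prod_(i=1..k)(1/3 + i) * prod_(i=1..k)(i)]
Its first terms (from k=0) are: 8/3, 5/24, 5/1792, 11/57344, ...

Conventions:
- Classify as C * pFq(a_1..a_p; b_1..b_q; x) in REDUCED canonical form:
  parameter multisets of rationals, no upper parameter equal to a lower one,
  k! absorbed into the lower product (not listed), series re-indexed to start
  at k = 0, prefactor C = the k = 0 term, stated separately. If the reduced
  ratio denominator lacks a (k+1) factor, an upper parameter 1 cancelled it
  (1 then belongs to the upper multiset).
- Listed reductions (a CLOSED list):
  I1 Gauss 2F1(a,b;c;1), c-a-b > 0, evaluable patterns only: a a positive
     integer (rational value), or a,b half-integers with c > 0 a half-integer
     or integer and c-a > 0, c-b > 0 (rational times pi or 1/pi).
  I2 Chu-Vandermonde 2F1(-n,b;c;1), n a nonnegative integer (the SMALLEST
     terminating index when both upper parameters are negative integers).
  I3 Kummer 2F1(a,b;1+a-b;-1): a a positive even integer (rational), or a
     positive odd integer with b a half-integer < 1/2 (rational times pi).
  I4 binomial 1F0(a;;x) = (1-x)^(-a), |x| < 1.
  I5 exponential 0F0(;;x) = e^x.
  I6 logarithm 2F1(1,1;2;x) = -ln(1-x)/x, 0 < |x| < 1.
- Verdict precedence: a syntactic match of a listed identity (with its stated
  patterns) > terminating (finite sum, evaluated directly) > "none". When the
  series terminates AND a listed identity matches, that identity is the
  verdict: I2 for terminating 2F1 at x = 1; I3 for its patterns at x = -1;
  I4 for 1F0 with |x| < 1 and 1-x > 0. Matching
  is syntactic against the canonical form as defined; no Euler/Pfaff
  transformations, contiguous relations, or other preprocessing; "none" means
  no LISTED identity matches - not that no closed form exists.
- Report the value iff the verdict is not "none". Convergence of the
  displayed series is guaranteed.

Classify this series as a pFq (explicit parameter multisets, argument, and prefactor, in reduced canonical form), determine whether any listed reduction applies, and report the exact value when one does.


First insight: t_0 being 8/3, the two k-th powers (C = 8/3) combine into one argument.
Step ratio: r(k) = (1/3) * (k-5/8) (k-1/2) / [(k+4/3) (k+1)] - poly over poly, x = (1/3) from leading terms; C = 8/3 at k = 0.

Reduced: x = 1/3, 2F1, upper = {-5/8, -1/2}, lower = {4/3}, C = 8/3. Verdict: none here - no I1-I6 shape fits x = 1/3 with lower {4/3}.


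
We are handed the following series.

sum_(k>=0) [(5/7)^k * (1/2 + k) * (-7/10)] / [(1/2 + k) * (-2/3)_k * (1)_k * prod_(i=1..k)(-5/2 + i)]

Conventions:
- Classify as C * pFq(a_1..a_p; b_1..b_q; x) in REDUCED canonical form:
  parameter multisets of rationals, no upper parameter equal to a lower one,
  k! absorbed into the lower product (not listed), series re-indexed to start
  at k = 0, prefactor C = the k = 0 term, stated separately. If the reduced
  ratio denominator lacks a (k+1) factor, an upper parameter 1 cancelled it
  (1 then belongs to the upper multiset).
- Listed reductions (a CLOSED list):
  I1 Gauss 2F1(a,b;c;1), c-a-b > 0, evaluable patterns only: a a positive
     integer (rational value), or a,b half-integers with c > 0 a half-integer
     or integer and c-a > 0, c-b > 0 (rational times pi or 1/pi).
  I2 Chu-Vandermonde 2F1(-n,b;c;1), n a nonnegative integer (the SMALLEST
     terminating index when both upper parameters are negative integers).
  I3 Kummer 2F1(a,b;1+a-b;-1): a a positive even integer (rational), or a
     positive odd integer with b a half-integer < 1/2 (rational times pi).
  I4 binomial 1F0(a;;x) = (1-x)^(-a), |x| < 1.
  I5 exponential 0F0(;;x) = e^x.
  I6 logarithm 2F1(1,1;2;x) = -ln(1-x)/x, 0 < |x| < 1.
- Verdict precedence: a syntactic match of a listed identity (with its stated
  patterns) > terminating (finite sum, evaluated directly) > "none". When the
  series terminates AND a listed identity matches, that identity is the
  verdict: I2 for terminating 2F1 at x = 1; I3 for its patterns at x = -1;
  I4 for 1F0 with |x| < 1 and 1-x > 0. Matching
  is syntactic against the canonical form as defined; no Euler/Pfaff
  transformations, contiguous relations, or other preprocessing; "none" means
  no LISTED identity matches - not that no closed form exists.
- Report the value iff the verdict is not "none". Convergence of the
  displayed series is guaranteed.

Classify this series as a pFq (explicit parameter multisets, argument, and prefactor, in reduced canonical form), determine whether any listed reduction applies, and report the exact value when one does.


With C = -7/10: the canonical form is 0F2(-; -3/2, -2/3; 5/7). Verdict: no listed reduction: x = 5/7 and upper {-} fail every I1-I6 pattern.

Key step: with t_0 = -7/10, (1)_k (prefactor -7/10) is k! itself.
Ratio: r(k) = (5/7) * 1 / [(k-3/2) (k-2/3) (k+1)] ; factor over Q: parameters, x = (5/7), and C = -7/10.


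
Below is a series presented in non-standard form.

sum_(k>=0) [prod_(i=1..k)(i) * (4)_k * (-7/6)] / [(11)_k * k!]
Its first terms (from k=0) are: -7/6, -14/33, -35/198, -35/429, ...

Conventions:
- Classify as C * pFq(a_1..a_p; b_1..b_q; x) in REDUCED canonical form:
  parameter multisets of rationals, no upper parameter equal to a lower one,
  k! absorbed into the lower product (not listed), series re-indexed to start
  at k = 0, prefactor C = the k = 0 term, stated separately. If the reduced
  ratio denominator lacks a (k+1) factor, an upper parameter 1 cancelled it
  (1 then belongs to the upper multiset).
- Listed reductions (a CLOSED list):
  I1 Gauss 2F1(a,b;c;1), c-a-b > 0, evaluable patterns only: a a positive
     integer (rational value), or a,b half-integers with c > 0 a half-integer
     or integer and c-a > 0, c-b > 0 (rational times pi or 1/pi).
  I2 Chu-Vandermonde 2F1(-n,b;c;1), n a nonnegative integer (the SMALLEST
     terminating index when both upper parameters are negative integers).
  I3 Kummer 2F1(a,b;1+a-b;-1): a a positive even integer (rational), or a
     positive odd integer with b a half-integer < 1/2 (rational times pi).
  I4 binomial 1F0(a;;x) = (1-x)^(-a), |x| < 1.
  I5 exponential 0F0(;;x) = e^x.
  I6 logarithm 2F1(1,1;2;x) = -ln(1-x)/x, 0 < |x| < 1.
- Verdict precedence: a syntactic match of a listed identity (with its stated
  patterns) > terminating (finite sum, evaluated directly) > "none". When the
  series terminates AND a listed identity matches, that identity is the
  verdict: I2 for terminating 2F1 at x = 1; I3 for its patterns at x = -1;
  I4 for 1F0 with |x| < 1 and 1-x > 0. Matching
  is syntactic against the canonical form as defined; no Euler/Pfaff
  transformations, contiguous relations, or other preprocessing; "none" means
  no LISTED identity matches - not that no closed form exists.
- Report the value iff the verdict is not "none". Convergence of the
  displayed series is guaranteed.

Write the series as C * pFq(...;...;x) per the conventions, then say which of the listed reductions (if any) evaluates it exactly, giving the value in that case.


This is -7/6 * 2F1(1, 4; 11; 1) in reduced canonical form. Verdict: the Gauss summation I1 matches (x = 1: the Gamma ratio telescopes since c-a-b = 6 > 0 and a = 1 in Z>0). Value: -35/18.

The tell: from the first term -7/6: the running product (C = -7/6) telescopes to a rising factorial.
Consecutive-term ratio: r(k) = 1 * (k+1) (k+4) / [(k+11) (k+1)] - rational; roots negated = parameters, x = 1, C = -7/6.
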